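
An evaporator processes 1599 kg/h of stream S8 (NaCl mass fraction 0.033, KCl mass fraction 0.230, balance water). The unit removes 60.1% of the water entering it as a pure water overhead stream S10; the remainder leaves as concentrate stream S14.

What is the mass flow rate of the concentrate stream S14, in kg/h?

water entering = 1599×0.737 = 1178.5 kg/h; overhead removed = 0.601×1178.5 = 708.26 kg/h.
Concentrate = 1599 − 708.26 = 890.74 kg/h.

890.7 kg/h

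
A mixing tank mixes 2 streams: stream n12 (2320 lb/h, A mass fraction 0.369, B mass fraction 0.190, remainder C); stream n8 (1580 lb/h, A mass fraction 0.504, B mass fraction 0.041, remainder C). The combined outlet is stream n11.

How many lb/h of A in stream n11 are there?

1652 lb/h

A out = A in = 2320×0.369 + 1580×0.504 = 1652.4 lb/h.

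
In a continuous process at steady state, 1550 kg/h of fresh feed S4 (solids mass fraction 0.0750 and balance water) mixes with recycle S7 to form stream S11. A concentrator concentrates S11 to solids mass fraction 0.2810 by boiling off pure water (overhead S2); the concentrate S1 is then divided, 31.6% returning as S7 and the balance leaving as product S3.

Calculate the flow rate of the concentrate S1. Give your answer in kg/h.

Overall solids balance (none leaves overhead): solids in fresh feed = solids in product, i.e. 1550×0.075 = (1−0.316)·S1·0.281.
S1 = 116.25/(0.281×0.684) = 604.83 kg/h.

604.8 kg/h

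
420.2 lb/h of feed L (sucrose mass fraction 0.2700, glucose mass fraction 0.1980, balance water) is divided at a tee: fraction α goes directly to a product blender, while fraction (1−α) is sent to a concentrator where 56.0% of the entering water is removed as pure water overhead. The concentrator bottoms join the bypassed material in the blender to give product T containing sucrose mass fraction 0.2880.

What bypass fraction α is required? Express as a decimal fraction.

All 420.2×0.270 = 113.45 lb/h of sucrose reaches T, so T = 113.45/0.288 = 393.94 lb/h and vapour = 26.262 lb/h.
The evaporator receives (1−α)·420.2 of feed at 0.532 water and removes 0.560 of that water:
0.560×0.532×(1−α)×420.2 = 26.262
(1−α) = 26.262/125.19 = 0.2098;  α = 0.7902.

0.790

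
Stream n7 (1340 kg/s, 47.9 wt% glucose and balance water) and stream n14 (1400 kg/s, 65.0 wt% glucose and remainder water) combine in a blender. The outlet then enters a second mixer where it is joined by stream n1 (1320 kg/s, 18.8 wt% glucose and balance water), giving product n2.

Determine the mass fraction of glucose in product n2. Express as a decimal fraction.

Overall, product flow = 4060 kg/s.
glucose in = 1340×0.479 + 1400×0.650 + 1320×0.188 = 1800 kg/s.
glucose fraction in n2 = 0.443.

0.443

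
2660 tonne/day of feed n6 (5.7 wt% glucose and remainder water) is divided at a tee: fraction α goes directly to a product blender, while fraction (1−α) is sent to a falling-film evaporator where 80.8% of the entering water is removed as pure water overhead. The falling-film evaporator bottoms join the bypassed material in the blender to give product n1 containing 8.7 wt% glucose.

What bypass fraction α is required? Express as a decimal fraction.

All 2660×0.057 = 151.62 tonne/day of glucose reaches n1, so n1 = 151.62/0.087 = 1742.8 tonne/day and vapour = 917.24 tonne/day.
The evaporator receives (1−α)·2660 of feed at 0.943 water and removes 0.808 of that water:
0.808×0.943×(1−α)×2660 = 917.24
(1−α) = 917.24/2026.8 = 0.4526;  α = 0.5474.

0.547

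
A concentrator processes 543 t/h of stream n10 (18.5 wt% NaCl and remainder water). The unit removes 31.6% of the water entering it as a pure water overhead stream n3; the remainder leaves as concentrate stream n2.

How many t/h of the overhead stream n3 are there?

water entering = 543×0.815 = 442.54 t/h; overhead removed = 0.316×442.54 = 139.84 t/h.

139.8 t/h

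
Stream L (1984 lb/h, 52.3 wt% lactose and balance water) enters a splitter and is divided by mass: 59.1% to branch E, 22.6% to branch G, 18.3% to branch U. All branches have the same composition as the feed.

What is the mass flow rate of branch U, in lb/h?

Branch U flow = 0.183×1984 = 363.07 lb/h.

363.1 lb/h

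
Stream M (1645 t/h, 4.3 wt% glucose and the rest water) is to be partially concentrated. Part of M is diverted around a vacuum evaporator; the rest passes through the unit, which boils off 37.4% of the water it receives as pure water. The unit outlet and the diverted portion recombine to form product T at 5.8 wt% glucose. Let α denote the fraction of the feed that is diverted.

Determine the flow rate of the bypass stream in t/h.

456.4 t/h

All 1645×0.043 = 70.735 t/h of glucose reaches T, so T = 70.735/0.058 = 1219.6 t/h and vapour = 425.43 t/h.
The evaporator receives (1−α)·1645 of feed at 0.957 water and removes 0.374 of that water:
0.374×0.957×(1−α)×1645 = 425.43
(1−α) = 425.43/588.78 = 0.7226;  α = 0.2774.
Bypass flow = 0.2774×1645 = 456.37 t/h.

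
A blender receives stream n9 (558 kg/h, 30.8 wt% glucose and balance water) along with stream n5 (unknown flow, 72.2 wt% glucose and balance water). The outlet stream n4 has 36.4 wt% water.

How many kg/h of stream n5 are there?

Let n5 be the unknown flow. Total out = 558 + n5.
water balance: 386.14 + 0.278·n5 = 0.364·(558 + n5)
(0.278 − 0.364)·n5 = 0.364×558 − 386.14 = -183.02
n5 = -183.02 / -0.086 = 2128.2 kg/h

2128 kg/h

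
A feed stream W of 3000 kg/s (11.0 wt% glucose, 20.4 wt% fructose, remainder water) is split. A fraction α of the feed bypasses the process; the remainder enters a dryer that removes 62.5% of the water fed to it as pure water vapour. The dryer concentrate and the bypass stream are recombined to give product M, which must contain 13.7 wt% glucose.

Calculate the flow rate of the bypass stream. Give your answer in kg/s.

1621 kg/s

All 3000×0.110 = 330 kg/s of glucose reaches M, so M = 330/0.137 = 2408.8 kg/s and vapour = 591.24 kg/s.
The evaporator receives (1−α)·3000 of feed at 0.686 water and removes 0.625 of that water:
0.625×0.686×(1−α)×3000 = 591.24
(1−α) = 591.24/1286.2 = 0.4597;  α = 0.5403.
Bypass flow = 0.5403×3000 = 1621 kg/s.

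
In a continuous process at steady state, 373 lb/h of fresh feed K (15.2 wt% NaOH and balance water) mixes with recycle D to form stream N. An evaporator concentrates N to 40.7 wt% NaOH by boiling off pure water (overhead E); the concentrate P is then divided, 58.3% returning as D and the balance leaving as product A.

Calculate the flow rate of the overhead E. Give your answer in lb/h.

Overall NaOH balance (none leaves overhead): NaOH in fresh feed = NaOH in product, i.e. 373×0.152 = (1−0.583)·P·0.407.
P = 56.696/(0.407×0.417) = 334.06 lb/h.
Recycle D = 0.583×334.06 = 194.76 lb/h.
Combined feed N = 373 + 194.76 = 567.76 lb/h.
Overhead E = N − P = 567.76 − 334.06 = 233.7 lb/h.

233.7 lb/h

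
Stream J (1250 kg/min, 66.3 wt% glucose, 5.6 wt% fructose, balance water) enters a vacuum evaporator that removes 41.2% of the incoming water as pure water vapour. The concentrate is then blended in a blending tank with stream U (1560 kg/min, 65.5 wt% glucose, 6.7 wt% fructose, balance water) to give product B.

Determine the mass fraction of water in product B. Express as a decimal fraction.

Vapour removed = 0.412×0.281×1250 = 144.72 kg/min; concentrate = 1105.3 kg/min.
water reaching the mixer = 206.54 (from concentrate) + 1560×0.278 = 640.22 kg/min.
Product flow = 1105.3 + 1560 = 2665.3 kg/min; water fraction = 0.240.

0.240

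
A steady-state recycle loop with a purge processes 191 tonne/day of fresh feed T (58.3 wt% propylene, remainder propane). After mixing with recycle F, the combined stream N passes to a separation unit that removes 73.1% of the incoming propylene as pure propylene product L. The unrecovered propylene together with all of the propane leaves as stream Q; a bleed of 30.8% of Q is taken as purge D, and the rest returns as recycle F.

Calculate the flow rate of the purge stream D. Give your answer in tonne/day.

propane enters only via T and leaves only via the purge: 191×0.417 = 0.308×(propane in Q), and the separation unit passes all propane, so propane in N = propane in Q = 258.59 tonne/day.
propylene in N: m_A = 191×0.583 + (1−0.308)·(1−0.731)·m_A, so m_A = 111.35/0.8139 = 136.82 tonne/day.
Q = (1−0.731)×136.82 + 258.59 = 295.4 tonne/day.
Purge D = 0.308×295.4 = 90.983 tonne/day.

90.98 tonne/day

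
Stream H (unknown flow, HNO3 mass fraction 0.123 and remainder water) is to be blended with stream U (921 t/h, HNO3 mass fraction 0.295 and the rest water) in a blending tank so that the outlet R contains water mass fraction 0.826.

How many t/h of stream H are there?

Let H be the unknown flow. Total out = 921 + H.
water balance: 649.3 + 0.877·H = 0.826·(921 + H)
(0.877 − 0.826)·H = 0.826×921 − 649.3 = 111.44
H = 111.44 / 0.051 = 2185.1 t/h

2185 t/h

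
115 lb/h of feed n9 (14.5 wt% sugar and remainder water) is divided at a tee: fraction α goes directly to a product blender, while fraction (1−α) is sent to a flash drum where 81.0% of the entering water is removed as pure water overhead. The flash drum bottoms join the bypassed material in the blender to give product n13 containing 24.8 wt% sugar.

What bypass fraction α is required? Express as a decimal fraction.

All 115×0.145 = 16.675 lb/h of sugar reaches n13, so n13 = 16.675/0.248 = 67.238 lb/h and vapour = 47.762 lb/h.
The evaporator receives (1−α)·115 of feed at 0.855 water and removes 0.810 of that water:
0.810×0.855×(1−α)×115 = 47.762
(1−α) = 47.762/79.643 = 0.5997;  α = 0.4003.

0.400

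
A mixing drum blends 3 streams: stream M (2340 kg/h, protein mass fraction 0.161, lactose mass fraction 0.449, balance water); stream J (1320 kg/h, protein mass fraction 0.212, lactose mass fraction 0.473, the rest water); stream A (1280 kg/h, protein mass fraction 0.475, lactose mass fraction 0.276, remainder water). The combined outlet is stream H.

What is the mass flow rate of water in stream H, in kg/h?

1647 kg/h

water out = water in = 2340×0.390 + 1320×0.315 + 1280×0.249 = 1647.1 kg/h.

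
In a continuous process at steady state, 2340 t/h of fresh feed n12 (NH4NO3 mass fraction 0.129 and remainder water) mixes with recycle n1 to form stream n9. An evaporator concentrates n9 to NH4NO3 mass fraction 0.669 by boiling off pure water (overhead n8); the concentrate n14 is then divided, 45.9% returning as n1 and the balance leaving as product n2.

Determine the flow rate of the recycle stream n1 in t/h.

Overall NH4NO3 balance (none leaves overhead): NH4NO3 in fresh feed = NH4NO3 in product, i.e. 2340×0.129 = (1−0.459)·n14·0.669.
n14 = 301.86/(0.669×0.541) = 834.03 t/h.
Recycle n1 = 0.459×834.03 = 382.82 t/h.

382.8 t/h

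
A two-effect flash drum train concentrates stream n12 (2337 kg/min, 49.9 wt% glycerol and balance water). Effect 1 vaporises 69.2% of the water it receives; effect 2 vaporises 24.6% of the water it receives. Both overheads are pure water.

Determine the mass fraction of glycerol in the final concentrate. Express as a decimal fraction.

0.811

water in feed = 2337×0.501 = 1170.8 kg/min.
After stage 1: water left = (1−0.692)×1170.8 = 360.62; stream total = 1526.8 kg/min.
After stage 2: water left = (1−0.246)×360.62 = 271.91; final concentrate = 1438.1 kg/min.
glycerol fraction = 1166.2/1438.1 = 0.811.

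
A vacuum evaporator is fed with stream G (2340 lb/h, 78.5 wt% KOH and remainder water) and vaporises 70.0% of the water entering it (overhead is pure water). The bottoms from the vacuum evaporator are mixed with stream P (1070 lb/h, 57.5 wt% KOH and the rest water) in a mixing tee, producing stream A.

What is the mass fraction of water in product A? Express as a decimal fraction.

Vapour removed = 0.700×0.215×2340 = 352.17 lb/h; concentrate = 1987.8 lb/h.
water reaching the mixer = 150.93 (from concentrate) + 1070×0.425 = 605.68 lb/h.
Product flow = 1987.8 + 1070 = 3057.8 lb/h; water fraction = 0.1981.

0.1981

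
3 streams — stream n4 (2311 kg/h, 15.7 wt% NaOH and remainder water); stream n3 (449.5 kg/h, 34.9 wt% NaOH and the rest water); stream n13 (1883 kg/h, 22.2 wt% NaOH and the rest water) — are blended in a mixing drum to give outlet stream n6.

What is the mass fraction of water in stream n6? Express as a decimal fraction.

0.7981

Total flow out = 2311 + 449.5 + 1883 = 4643.5 kg/h.
water in = 2311×0.843 + 449.5×0.651 + 1883×0.778 = 3705.8 kg/h.
water mass fraction in n6 = 3705.8/4643.5 = 0.7981.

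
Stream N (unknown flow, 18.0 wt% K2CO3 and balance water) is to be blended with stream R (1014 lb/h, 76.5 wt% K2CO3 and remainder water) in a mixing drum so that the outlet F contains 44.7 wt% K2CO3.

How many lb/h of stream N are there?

Let N be the unknown flow. Total out = 1014 + N.
K2CO3 balance: 775.71 + 0.180·N = 0.447·(1014 + N)
(0.180 − 0.447)·N = 0.447×1014 − 775.71 = -322.45
N = -322.45 / -0.267 = 1207.7 lb/h

1208 lb/h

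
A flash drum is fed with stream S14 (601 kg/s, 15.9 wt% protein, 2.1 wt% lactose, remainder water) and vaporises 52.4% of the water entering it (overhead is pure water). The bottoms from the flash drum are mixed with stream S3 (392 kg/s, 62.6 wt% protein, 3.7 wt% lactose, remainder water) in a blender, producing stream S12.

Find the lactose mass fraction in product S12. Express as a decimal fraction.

0.037

Vapour removed = 0.524×0.820×601 = 258.24 kg/s; concentrate = 342.76 kg/s.
lactose reaching the mixer = 12.621 (from concentrate) + 392×0.037 = 27.125 kg/s.
Product flow = 342.76 + 392 = 734.76 kg/s; lactose fraction = 0.037.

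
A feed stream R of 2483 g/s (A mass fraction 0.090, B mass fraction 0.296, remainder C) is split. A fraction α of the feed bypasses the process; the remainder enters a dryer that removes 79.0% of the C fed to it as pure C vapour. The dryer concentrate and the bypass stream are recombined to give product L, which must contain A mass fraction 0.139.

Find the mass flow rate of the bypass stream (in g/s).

All 2483×0.090 = 223.47 g/s of A reaches L, so L = 223.47/0.139 = 1607.7 g/s and vapour = 875.3 g/s.
The evaporator receives (1−α)·2483 of feed at 0.614 C and removes 0.790 of that C:
0.790×0.614×(1−α)×2483 = 875.3
(1−α) = 875.3/1204.4 = 0.7268;  α = 0.2732.
Bypass flow = 0.2732×2483 = 678.48 g/s.

678.5 g/s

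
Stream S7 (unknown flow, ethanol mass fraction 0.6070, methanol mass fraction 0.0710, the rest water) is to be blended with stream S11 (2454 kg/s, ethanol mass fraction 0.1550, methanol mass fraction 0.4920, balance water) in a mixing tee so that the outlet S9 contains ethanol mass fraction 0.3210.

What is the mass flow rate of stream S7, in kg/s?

1424 kg/s

Let S7 be the unknown flow. Total out = 2454 + S7.
ethanol balance: 380.37 + 0.607·S7 = 0.321·(2454 + S7)
(0.607 − 0.321)·S7 = 0.321×2454 − 380.37 = 407.36
S7 = 407.36 / 0.286 = 1424.3 kg/s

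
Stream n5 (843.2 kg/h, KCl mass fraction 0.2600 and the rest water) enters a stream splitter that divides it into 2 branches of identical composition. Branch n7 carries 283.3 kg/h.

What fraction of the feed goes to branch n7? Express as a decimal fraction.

0.336

Fraction to n7 = 283.3/843.2 = 0.3360.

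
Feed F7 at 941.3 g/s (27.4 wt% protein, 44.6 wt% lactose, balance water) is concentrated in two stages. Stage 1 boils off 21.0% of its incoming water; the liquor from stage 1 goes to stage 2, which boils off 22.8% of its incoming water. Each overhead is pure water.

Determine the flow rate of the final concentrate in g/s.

838.5 g/s

water in feed = 941.3×0.280 = 263.56 g/s.
After stage 1: water left = (1−0.210)×263.56 = 208.22; stream total = 885.95 g/s.
After stage 2: water left = (1−0.228)×208.22 = 160.74; final concentrate = 838.48 g/s.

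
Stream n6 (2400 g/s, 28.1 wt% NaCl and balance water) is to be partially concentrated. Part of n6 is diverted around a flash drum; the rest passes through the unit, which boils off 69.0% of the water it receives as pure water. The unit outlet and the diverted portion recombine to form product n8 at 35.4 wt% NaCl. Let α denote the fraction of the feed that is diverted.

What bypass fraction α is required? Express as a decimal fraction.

0.584

All 2400×0.281 = 674.4 g/s of NaCl reaches n8, so n8 = 674.4/0.354 = 1905.1 g/s and vapour = 494.92 g/s.
The evaporator receives (1−α)·2400 of feed at 0.719 water and removes 0.690 of that water:
0.690×0.719×(1−α)×2400 = 494.92
(1−α) = 494.92/1190.7 = 0.4157;  α = 0.5843.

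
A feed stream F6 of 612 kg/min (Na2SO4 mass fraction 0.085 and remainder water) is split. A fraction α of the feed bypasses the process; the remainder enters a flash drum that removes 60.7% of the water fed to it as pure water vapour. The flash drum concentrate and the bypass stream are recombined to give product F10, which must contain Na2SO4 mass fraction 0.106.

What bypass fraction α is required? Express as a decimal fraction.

0.643

All 612×0.085 = 52.02 kg/min of Na2SO4 reaches F10, so F10 = 52.02/0.106 = 490.75 kg/min and vapour = 121.25 kg/min.
The evaporator receives (1−α)·612 of feed at 0.915 water and removes 0.607 of that water:
0.607×0.915×(1−α)×612 = 121.25
(1−α) = 121.25/339.91 = 0.3567;  α = 0.6433.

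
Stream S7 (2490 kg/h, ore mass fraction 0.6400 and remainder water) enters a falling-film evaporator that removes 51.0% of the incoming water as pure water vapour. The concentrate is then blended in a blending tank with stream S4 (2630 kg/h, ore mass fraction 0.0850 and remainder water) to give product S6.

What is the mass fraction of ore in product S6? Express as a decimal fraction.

0.3897

Vapour removed = 0.510×0.360×2490 = 457.16 kg/h; concentrate = 2032.8 kg/h.
ore reaching the mixer = 1593.6 (from concentrate) + 2630×0.085 = 1817.2 kg/h.
Product flow = 2032.8 + 2630 = 4662.8 kg/h; ore fraction = 0.3897.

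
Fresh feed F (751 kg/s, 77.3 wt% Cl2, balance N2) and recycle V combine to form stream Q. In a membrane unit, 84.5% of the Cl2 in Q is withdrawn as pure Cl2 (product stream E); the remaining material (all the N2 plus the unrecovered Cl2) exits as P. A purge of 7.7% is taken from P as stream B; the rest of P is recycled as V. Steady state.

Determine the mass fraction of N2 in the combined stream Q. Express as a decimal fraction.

N2 enters only via F and leaves only via the purge: 751×0.227 = 0.077×(N2 in P), and the membrane unit passes all N2, so N2 in Q = N2 in P = 2214 kg/s.
Cl2 in Q: m_A = 751×0.773 + (1−0.077)·(1−0.845)·m_A, so m_A = 580.52/0.8569 = 677.44 kg/s.
Q = 677.44 + 2214 = 2891.4 kg/s.
N2 fraction in Q = 2214/2891.4 = 0.766.

0.766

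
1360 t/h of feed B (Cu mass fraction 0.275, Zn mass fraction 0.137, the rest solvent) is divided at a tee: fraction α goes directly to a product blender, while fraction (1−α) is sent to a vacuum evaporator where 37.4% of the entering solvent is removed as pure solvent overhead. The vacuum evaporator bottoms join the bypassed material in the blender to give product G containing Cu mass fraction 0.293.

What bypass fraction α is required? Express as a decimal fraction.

All 1360×0.275 = 374 t/h of Cu reaches G, so G = 374/0.293 = 1276.5 t/h and vapour = 83.549 t/h.
The evaporator receives (1−α)·1360 of feed at 0.588 solvent and removes 0.374 of that solvent:
0.374×0.588×(1−α)×1360 = 83.549
(1−α) = 83.549/299.08 = 0.2794;  α = 0.7206.

0.721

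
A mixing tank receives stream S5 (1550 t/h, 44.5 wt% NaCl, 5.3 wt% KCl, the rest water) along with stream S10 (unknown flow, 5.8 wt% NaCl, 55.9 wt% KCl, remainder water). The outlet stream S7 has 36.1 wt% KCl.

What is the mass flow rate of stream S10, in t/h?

2411 t/h

Let S10 be the unknown flow. Total out = 1550 + S10.
KCl balance: 82.15 + 0.559·S10 = 0.361·(1550 + S10)
(0.559 − 0.361)·S10 = 0.361×1550 − 82.15 = 477.4
S10 = 477.4 / 0.198 = 2411.1 t/h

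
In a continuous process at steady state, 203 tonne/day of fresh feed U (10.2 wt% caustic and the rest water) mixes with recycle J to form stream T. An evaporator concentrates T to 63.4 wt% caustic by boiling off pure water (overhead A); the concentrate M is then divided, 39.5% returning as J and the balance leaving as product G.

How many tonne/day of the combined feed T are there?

224.3 tonne/day

Overall caustic balance (none leaves overhead): caustic in fresh feed = caustic in product, i.e. 203×0.102 = (1−0.395)·M·0.634.
M = 20.706/(0.634×0.605) = 53.982 tonne/day.
Recycle J = 0.395×53.982 = 21.323 tonne/day.
Combined feed T = 203 + 21.323 = 224.32 tonne/day.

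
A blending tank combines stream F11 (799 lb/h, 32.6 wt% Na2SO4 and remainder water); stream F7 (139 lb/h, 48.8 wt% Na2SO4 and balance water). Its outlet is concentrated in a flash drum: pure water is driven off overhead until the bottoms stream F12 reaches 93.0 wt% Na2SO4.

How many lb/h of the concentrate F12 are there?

353 lb/h

Na2SO4 entering = 799×0.326 + 139×0.488 = 328.31 lb/h.
All Na2SO4 reports to F12, so F12 = 328.31/0.930 = 353.02 lb/h.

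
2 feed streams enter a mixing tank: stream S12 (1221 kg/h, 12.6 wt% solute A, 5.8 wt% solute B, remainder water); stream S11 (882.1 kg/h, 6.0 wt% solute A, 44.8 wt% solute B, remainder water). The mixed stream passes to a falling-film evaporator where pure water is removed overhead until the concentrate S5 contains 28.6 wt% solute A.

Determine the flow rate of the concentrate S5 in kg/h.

723 kg/h

solute A entering = 1221×0.126 + 882.1×0.060 = 206.77 kg/h.
All solute A reports to S5, so S5 = 206.77/0.286 = 722.98 kg/h.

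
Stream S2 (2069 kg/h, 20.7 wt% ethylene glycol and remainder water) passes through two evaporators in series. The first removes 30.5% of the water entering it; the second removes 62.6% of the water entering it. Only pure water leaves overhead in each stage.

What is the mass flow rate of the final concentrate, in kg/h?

854.8 kg/h

water in feed = 2069×0.793 = 1640.7 kg/h.
After stage 1: water left = (1−0.305)×1640.7 = 1140.3; stream total = 1568.6 kg/h.
After stage 2: water left = (1−0.626)×1140.3 = 426.47; final concentrate = 854.75 kg/h.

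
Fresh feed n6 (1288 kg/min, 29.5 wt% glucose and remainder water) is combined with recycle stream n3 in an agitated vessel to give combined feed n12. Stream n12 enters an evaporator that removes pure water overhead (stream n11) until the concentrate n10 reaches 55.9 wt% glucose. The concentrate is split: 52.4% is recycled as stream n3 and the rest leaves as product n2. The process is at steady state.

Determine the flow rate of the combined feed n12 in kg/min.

Overall glucose balance (none leaves overhead): glucose in fresh feed = glucose in product, i.e. 1288×0.295 = (1−0.524)·n10·0.559.
n10 = 379.96/(0.559×0.476) = 1428 kg/min.
Recycle n3 = 0.524×1428 = 748.26 kg/min.
Combined feed n12 = 1288 + 748.26 = 2036.3 kg/min.

2036 kg/min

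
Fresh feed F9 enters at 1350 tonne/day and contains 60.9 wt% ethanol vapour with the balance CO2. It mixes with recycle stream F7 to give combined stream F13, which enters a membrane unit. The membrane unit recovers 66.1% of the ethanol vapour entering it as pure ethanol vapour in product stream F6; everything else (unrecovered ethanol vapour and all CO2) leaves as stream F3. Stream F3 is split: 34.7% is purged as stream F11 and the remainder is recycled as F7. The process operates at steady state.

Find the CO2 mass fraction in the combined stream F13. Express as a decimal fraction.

CO2 enters only via F9 and leaves only via the purge: 1350×0.391 = 0.347×(CO2 in F3), and the membrane unit passes all CO2, so CO2 in F13 = CO2 in F3 = 1521.2 tonne/day.
ethanol vapour in F13: m_A = 1350×0.609 + (1−0.347)·(1−0.661)·m_A, so m_A = 822.15/0.7786 = 1055.9 tonne/day.
F13 = 1055.9 + 1521.2 = 2577.1 tonne/day.
CO2 fraction in F13 = 1521.2/2577.1 = 0.590.

0.590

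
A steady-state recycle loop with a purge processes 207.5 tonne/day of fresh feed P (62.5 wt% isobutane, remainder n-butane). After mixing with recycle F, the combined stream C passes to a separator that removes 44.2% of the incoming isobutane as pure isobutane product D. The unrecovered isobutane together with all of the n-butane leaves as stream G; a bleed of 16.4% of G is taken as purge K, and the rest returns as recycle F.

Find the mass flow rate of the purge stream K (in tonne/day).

100.1 tonne/day

n-butane enters only via P and leaves only via the purge: 207.5×0.375 = 0.164×(n-butane in G), and the separator passes all n-butane, so n-butane in C = n-butane in G = 474.47 tonne/day.
isobutane in C: m_A = 207.5×0.625 + (1−0.164)·(1−0.442)·m_A, so m_A = 129.69/0.5335 = 243.08 tonne/day.
G = (1−0.442)×243.08 + 474.47 = 610.11 tonne/day.
Purge K = 0.164×610.11 = 100.06 tonne/day.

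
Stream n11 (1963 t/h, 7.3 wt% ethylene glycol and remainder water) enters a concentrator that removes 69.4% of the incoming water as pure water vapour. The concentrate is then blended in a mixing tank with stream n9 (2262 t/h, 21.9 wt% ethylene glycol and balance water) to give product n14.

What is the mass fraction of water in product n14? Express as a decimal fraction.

0.784

Vapour removed = 0.694×0.927×1963 = 1262.9 t/h; concentrate = 700.13 t/h.
water reaching the mixer = 556.83 (from concentrate) + 2262×0.781 = 2323.5 t/h.
Product flow = 700.13 + 2262 = 2962.1 t/h; water fraction = 0.784.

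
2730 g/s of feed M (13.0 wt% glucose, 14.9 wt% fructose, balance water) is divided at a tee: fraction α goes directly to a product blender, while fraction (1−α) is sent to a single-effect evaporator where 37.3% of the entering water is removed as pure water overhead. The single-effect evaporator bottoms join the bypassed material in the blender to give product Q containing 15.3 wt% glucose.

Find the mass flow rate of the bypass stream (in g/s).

All 2730×0.130 = 354.9 g/s of glucose reaches Q, so Q = 354.9/0.153 = 2319.6 g/s and vapour = 410.39 g/s.
The evaporator receives (1−α)·2730 of feed at 0.721 water and removes 0.373 of that water:
0.373×0.721×(1−α)×2730 = 410.39
(1−α) = 410.39/734.19 = 0.5590;  α = 0.4410.
Bypass flow = 0.4410×2730 = 1204 g/s.

1204 g/s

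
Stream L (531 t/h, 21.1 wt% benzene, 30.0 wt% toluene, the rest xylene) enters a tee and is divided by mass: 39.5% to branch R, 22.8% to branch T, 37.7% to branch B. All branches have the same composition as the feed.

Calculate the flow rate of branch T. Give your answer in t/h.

121.1 t/h

Branch T flow = 0.228×531 = 121.07 t/h.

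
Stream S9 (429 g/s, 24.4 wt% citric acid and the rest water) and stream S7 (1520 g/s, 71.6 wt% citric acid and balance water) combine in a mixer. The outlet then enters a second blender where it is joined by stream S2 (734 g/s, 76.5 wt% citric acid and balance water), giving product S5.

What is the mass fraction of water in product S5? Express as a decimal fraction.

Overall, product flow = 2683 g/s.
water in = 429×0.756 + 1520×0.284 + 734×0.235 = 928.49 g/s.
water fraction in S5 = 0.346.

0.346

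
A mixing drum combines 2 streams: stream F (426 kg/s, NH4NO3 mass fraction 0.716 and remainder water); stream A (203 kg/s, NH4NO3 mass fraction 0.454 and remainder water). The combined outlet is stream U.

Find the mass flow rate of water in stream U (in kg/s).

water out = water in = 426×0.284 + 203×0.546 = 231.82 kg/s.

231.8 kg/s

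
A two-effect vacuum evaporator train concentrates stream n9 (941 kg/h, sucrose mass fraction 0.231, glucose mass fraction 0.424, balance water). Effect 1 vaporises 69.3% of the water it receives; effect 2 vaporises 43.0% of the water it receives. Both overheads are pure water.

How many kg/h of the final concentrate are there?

water in feed = 941×0.345 = 324.64 kg/h.
After stage 1: water left = (1−0.693)×324.64 = 99.666; stream total = 716.02 kg/h.
After stage 2: water left = (1−0.430)×99.666 = 56.81; final concentrate = 673.16 kg/h.

673.2 kg/h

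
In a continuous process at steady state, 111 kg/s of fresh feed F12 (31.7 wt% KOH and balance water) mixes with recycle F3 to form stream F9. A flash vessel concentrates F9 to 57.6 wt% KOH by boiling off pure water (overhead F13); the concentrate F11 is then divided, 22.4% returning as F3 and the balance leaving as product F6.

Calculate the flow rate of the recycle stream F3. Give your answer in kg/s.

Overall KOH balance (none leaves overhead): KOH in fresh feed = KOH in product, i.e. 111×0.317 = (1−0.224)·F11·0.576.
F11 = 35.187/(0.576×0.776) = 78.722 kg/s.
Recycle F3 = 0.224×78.722 = 17.634 kg/s.

17.63 kg/s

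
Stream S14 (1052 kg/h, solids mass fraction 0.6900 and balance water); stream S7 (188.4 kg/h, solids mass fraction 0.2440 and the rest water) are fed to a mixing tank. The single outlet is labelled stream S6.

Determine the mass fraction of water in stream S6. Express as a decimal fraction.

0.3777

Total flow out = 1052 + 188.4 = 1240.4 kg/h.
water in = 1052×0.310 + 188.4×0.756 = 468.55 kg/h.
water mass fraction in S6 = 468.55/1240.4 = 0.3777.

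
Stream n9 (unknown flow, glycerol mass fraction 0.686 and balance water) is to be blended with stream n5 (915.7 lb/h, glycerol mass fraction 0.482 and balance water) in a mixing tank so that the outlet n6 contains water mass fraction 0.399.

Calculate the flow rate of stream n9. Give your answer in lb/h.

1282 lb/h

Let n9 be the unknown flow. Total out = 915.7 + n9.
water balance: 474.33 + 0.314·n9 = 0.399·(915.7 + n9)
(0.314 − 0.399)·n9 = 0.399×915.7 − 474.33 = -108.97
n9 = -108.97 / -0.085 = 1282 lb/h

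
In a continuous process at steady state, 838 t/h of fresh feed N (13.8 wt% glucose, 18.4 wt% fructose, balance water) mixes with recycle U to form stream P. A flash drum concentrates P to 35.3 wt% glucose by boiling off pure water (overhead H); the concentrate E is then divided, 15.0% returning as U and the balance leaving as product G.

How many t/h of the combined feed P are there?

895.8 t/h

Overall glucose balance (none leaves overhead): glucose in fresh feed = glucose in product, i.e. 838×0.138 = (1−0.150)·E·0.353.
E = 115.64/(0.353×0.850) = 385.42 t/h.
Recycle U = 0.150×385.42 = 57.812 t/h.
Combined feed P = 838 + 57.812 = 895.81 t/h.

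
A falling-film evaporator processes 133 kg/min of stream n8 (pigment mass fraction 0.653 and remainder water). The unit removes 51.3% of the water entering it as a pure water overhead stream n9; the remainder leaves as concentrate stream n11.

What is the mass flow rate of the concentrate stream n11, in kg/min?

water entering = 133×0.347 = 46.151 kg/min; overhead removed = 0.513×46.151 = 23.675 kg/min.
Concentrate = 133 − 23.675 = 109.32 kg/min.

109.3 kg/min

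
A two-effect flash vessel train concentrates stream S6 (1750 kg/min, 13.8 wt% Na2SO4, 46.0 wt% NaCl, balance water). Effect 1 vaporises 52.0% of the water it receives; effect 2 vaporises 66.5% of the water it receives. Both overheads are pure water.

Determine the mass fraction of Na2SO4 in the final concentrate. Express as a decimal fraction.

0.208

water in feed = 1750×0.402 = 703.5 kg/min.
After stage 1: water left = (1−0.520)×703.5 = 337.68; stream total = 1384.2 kg/min.
After stage 2: water left = (1−0.665)×337.68 = 113.12; final concentrate = 1159.6 kg/min.
Na2SO4 fraction = 241.5/1159.6 = 0.208.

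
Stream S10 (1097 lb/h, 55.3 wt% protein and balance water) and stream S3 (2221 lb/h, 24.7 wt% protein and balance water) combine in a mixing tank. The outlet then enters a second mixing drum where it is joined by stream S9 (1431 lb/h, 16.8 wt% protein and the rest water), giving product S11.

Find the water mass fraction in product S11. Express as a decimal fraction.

0.706

Overall, product flow = 4749 lb/h.
water in = 1097×0.447 + 2221×0.753 + 1431×0.832 = 3353.4 lb/h.
water fraction in S11 = 0.706.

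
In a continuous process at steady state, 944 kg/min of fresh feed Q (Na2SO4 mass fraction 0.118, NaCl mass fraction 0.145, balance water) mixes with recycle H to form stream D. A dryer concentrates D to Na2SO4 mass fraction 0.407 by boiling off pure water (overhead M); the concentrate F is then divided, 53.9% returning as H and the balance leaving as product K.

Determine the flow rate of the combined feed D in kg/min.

1264 kg/min

Overall Na2SO4 balance (none leaves overhead): Na2SO4 in fresh feed = Na2SO4 in product, i.e. 944×0.118 = (1−0.539)·F·0.407.
F = 111.39/(0.407×0.461) = 593.69 kg/min.
Recycle H = 0.539×593.69 = 320 kg/min.
Combined feed D = 944 + 320 = 1264 kg/min.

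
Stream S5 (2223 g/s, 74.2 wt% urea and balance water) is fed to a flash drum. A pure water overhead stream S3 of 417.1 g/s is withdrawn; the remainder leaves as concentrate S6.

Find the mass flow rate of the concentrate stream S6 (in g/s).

Concentrate = 2223 − 417.1 = 1805.9 g/s.

1806 g/s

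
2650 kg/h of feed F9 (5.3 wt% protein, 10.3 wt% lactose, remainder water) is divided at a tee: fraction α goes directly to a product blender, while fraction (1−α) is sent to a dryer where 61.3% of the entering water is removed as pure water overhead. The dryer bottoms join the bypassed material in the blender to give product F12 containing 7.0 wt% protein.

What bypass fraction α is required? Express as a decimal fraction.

All 2650×0.053 = 140.45 kg/h of protein reaches F12, so F12 = 140.45/0.070 = 2006.4 kg/h and vapour = 643.57 kg/h.
The evaporator receives (1−α)·2650 of feed at 0.844 water and removes 0.613 of that water:
0.613×0.844×(1−α)×2650 = 643.57
(1−α) = 643.57/1371 = 0.4694;  α = 0.5306.

0.531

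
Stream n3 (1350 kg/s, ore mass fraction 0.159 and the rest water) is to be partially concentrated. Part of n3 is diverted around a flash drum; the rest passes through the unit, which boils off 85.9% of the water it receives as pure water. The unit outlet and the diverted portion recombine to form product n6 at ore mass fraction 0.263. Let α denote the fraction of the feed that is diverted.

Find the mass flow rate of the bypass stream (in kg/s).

All 1350×0.159 = 214.65 kg/s of ore reaches n6, so n6 = 214.65/0.263 = 816.16 kg/s and vapour = 533.84 kg/s.
The evaporator receives (1−α)·1350 of feed at 0.841 water and removes 0.859 of that water:
0.859×0.841×(1−α)×1350 = 533.84
(1−α) = 533.84/975.27 = 0.5474;  α = 0.4526.
Bypass flow = 0.4526×1350 = 611.04 kg/s.

611 kg/s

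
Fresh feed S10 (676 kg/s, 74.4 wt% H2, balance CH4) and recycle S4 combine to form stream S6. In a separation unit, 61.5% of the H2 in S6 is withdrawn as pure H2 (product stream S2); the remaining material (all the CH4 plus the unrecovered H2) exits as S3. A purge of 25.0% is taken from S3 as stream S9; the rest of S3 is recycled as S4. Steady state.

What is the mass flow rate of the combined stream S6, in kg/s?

1399 kg/s

CH4 enters only via S10 and leaves only via the purge: 676×0.256 = 0.250×(CH4 in S3), and the separation unit passes all CH4, so CH4 in S6 = CH4 in S3 = 692.22 kg/s.
H2 in S6: m_A = 676×0.744 + (1−0.250)·(1−0.615)·m_A, so m_A = 502.94/0.7112 = 707.13 kg/s.
S6 = 707.13 + 692.22 = 1399.4 kg/s.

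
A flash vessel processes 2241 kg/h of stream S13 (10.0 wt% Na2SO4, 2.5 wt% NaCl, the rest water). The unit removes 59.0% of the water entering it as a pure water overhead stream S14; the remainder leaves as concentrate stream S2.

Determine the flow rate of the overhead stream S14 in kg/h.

water entering = 2241×0.875 = 1960.9 kg/h; overhead removed = 0.590×1960.9 = 1156.9 kg/h.

1157 kg/h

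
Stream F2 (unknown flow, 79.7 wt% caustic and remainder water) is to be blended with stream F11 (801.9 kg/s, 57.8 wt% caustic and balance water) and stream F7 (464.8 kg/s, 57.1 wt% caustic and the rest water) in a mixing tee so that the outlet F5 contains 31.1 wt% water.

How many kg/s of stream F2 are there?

1332 kg/s

Let F2 be the unknown flow. Total out = 1266.7 + F2.
water balance: 537.8 + 0.203·F2 = 0.311·(1266.7 + F2)
(0.203 − 0.311)·F2 = 0.311×1266.7 − 537.8 = -143.86
F2 = -143.86 / -0.108 = 1332 kg/s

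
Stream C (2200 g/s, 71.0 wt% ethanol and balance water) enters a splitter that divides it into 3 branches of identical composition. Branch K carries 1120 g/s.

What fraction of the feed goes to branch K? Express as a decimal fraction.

0.509

Fraction to K = 1120/2200 = 0.5091.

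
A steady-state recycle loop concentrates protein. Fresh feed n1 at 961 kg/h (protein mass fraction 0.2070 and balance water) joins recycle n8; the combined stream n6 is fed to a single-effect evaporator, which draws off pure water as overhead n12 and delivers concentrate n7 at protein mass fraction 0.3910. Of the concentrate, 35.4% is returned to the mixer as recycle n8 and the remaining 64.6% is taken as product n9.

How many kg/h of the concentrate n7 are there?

787.6 kg/h

Overall protein balance (none leaves overhead): protein in fresh feed = protein in product, i.e. 961×0.207 = (1−0.354)·n7·0.391.
n7 = 198.93/(0.391×0.646) = 787.56 kg/h.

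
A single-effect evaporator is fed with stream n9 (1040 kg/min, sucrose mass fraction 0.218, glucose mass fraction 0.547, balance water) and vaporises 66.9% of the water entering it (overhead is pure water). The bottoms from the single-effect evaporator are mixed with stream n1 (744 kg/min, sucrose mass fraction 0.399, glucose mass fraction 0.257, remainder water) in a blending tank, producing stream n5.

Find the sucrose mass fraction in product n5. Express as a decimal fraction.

Vapour removed = 0.669×0.235×1040 = 163.5 kg/min; concentrate = 876.5 kg/min.
sucrose reaching the mixer = 226.72 (from concentrate) + 744×0.399 = 523.58 kg/min.
Product flow = 876.5 + 744 = 1620.5 kg/min; sucrose fraction = 0.323.

0.323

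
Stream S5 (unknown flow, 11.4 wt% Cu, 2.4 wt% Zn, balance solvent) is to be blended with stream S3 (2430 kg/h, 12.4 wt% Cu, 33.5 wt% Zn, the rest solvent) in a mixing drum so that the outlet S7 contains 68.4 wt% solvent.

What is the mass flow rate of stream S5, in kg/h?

Let S5 be the unknown flow. Total out = 2430 + S5.
solvent balance: 1314.6 + 0.862·S5 = 0.684·(2430 + S5)
(0.862 − 0.684)·S5 = 0.684×2430 − 1314.6 = 347.49
S5 = 347.49 / 0.178 = 1952.2 kg/h

1952 kg/h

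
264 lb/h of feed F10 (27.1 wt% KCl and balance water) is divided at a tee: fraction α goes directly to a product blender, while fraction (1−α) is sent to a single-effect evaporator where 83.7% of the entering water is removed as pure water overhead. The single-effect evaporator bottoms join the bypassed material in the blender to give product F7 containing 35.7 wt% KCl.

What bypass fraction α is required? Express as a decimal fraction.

All 264×0.271 = 71.544 lb/h of KCl reaches F7, so F7 = 71.544/0.357 = 200.4 lb/h and vapour = 63.597 lb/h.
The evaporator receives (1−α)·264 of feed at 0.729 water and removes 0.837 of that water:
0.837×0.729×(1−α)×264 = 63.597
(1−α) = 63.597/161.09 = 0.3948;  α = 0.6052.

0.605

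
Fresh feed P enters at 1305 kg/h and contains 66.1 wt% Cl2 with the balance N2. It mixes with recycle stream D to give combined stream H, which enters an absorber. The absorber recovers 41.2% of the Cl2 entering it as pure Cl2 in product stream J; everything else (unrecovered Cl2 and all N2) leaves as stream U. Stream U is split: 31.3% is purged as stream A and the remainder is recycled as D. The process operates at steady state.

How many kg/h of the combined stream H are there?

N2 enters only via P and leaves only via the purge: 1305×0.339 = 0.313×(N2 in U), and the absorber passes all N2, so N2 in H = N2 in U = 1413.4 kg/h.
Cl2 in H: m_A = 1305×0.661 + (1−0.313)·(1−0.412)·m_A, so m_A = 862.61/0.5960 = 1447.2 kg/h.
H = 1447.2 + 1413.4 = 2860.6 kg/h.

2861 kg/h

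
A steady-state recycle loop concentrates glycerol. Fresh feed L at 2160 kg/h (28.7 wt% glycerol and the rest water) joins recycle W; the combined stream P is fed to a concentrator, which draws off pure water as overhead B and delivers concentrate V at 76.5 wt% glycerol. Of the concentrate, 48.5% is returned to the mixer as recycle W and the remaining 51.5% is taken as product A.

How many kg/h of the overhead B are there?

1350 kg/h

Overall glycerol balance (none leaves overhead): glycerol in fresh feed = glycerol in product, i.e. 2160×0.287 = (1−0.485)·V·0.765.
V = 619.92/(0.765×0.515) = 1573.5 kg/h.
Recycle W = 0.485×1573.5 = 763.15 kg/h.
Combined feed P = 2160 + 763.15 = 2923.1 kg/h.
Overhead B = P − V = 2923.1 − 1573.5 = 1349.6 kg/h.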